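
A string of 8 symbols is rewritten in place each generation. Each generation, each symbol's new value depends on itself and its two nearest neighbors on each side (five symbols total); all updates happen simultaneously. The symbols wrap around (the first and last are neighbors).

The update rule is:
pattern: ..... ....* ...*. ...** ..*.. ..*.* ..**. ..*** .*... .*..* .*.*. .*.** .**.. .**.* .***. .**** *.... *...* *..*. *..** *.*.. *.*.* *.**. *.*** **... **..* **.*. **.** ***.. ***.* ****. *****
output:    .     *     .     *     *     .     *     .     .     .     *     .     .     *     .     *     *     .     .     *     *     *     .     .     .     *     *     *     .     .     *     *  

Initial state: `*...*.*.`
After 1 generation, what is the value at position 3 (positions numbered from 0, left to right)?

.

*....***
position 3 holds .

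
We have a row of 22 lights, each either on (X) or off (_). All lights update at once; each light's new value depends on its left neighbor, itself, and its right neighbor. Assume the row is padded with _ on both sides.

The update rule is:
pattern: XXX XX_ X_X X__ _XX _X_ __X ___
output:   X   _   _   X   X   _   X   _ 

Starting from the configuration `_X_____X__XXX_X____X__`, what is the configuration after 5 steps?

X____XXX___X__X_X___X_

X_X___X_XXXX___X__X_X_
___X_X__XXX_X_X_XX___X
__X___XXXX______X_X_X_
_X_X_XXXX_X____X_____X
X____XXX___X__X_X___X_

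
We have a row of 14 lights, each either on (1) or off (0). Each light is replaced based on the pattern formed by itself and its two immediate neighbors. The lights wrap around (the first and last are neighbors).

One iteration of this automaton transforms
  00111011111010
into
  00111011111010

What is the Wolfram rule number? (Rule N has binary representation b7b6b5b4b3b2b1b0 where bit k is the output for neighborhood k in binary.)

204

position 3: 111 → 1  (bit 7 = 1)
position 4: 110 → 1  (bit 6 = 1)
position 5: 101 → 0  (bit 5 = 0)
position 13: 100 → 0  (bit 4 = 0)
position 2: 011 → 1  (bit 3 = 1)
position 12: 010 → 1  (bit 2 = 1)
position 1: 001 → 0  (bit 1 = 0)
position 0: 000 → 0  (bit 0 = 0)
bits b7..b0 = 11001100 = 204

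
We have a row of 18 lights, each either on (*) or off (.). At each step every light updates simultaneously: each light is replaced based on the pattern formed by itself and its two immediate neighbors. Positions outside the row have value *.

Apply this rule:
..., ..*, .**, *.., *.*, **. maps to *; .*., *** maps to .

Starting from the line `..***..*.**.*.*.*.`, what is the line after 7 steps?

***.***.******....

step 1: ***.***.****.*.*.*
step 2: ..***.***..**.*.**
step 3: ***.***.******.**.
step 4: ..***.***....*****
step 5: ***.***.******....
step 6: ..***.***....*****  (repeats step 4; period 2)
step 7: ***.***.******....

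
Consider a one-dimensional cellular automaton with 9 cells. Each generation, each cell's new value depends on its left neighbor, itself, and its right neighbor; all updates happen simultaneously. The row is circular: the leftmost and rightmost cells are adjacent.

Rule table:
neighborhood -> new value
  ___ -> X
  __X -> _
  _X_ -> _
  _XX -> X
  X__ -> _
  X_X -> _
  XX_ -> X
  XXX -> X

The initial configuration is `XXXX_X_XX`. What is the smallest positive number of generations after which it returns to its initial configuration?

XXXX___XX
XXXX_X_XX

2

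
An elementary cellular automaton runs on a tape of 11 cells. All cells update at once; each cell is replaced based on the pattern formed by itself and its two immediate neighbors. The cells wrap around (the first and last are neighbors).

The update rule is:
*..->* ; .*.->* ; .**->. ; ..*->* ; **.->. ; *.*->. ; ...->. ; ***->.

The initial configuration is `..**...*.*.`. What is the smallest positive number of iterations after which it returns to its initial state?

5

.*..*.**.**
.****......
*....*.....
**..***...*
..**...*.*.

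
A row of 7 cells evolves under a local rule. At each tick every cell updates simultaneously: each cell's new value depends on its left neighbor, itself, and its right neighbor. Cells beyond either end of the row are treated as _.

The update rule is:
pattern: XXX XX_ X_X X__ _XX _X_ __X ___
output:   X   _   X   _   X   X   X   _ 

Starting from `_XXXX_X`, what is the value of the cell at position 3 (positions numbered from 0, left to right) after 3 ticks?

tick 1: XXXX_XX
tick 2: XXX_XX_
tick 3: XX_XX__
position 3 holds X

X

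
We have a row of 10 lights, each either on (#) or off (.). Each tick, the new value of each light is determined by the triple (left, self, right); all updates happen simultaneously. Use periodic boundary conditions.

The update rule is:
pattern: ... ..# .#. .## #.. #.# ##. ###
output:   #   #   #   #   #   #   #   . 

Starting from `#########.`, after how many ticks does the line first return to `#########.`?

#.......##
#########.

2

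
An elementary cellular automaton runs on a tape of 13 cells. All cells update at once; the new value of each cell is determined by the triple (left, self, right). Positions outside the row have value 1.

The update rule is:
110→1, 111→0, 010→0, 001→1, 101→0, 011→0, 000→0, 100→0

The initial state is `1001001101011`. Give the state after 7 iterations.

iteration 1: 1010010100000
iteration 2: 1000100000001
iteration 3: 1001000000010
iteration 4: 1010000000100
iteration 5: 1000000001001
iteration 6: 1000000010010
iteration 7: 1000000100100

1000000100100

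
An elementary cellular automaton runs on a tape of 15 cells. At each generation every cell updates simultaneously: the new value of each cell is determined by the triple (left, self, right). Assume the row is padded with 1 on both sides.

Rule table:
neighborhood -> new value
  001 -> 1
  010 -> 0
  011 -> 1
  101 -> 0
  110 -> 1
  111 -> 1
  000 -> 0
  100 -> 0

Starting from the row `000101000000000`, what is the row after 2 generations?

001000000000001
010000000000011

010000000000011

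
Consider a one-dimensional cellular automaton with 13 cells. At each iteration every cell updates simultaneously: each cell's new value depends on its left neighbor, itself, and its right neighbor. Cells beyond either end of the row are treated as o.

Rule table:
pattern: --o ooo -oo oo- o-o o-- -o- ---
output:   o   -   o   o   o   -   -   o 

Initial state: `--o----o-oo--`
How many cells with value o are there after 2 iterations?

9

iteration 1: -o--ooo-ooo-o
iteration 2: o--oo-ooo-ooo
count of o: 9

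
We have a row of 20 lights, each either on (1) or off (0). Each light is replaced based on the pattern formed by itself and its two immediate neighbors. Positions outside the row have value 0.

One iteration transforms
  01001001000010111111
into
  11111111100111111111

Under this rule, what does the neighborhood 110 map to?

At position 19 the neighborhood is 110; the next row has 1 there.

1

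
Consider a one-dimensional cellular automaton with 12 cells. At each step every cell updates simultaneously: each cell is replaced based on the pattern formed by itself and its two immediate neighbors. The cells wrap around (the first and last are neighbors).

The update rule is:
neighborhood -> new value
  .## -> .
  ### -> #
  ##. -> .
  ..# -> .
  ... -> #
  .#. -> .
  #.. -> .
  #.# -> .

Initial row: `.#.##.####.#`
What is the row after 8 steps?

.......##...
######....##
#####..##..#
####........
.##..######.
......####..
#####..##..#  (repeats step 3; period 4)
step 8: ####........

####........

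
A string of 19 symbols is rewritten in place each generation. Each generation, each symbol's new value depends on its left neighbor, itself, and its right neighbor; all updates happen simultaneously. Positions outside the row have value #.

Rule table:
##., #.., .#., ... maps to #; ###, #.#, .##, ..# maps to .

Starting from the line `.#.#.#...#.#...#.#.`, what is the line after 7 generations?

.#.#.###.#.###.#.#.
.#.#...#.#...#.#.#.
.#.###.#.###.#.#.#.
.#...#.#...#.#.#.#.
.###.#.###.#.#.#.#.
...#.#...#.#.#.#.#.
##.#.###.#.#.#.#.#.

##.#.###.#.#.#.#.#.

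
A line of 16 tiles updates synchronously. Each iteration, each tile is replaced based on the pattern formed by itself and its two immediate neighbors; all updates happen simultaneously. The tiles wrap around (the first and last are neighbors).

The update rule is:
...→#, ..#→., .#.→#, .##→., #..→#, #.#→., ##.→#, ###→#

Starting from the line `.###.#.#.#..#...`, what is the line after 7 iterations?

iteration 1: ..##.#.#.##.####
iteration 2: #..#.#.#..#..###
iteration 3: ##.#.#.##.##..##
iteration 4: ##.#.#..#..##..#
iteration 5: ##.#.##.##..##..
iteration 6: .#.#..#..##..##.
iteration 7: .#.##.##..##..##

.#.##.##..##..##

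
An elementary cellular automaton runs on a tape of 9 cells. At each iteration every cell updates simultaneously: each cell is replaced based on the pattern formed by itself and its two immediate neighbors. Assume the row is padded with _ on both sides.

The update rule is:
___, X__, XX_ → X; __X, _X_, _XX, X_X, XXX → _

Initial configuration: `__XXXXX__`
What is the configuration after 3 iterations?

____XXX__

X_____XXX
_XXXX___X
____XXX__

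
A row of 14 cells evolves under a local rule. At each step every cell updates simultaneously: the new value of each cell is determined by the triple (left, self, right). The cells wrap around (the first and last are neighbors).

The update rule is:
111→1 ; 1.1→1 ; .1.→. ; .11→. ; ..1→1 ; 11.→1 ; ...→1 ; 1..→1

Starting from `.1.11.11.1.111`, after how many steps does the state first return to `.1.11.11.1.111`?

14

1.1.11.11.1.11
11.1.11.11.1.1
111.1.11.11.1.
.111.1.11.11.1
1.111.1.11.11.
.1.111.1.11.11
1.1.111.1.11.1
11.1.111.1.11.
.11.1.111.1.11
1.11.1.111.1.1
11.11.1.111.1.
.11.11.1.111.1
1.11.11.1.111.
.1.11.11.1.111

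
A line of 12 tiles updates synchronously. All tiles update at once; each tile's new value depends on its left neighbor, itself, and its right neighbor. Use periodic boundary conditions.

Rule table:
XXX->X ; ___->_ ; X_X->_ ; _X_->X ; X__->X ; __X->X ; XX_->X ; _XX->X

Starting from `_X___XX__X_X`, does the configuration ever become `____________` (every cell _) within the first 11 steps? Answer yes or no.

no

_XX_XXXXXX_X
_XX_XXXXXX_X  (fixed point — unchanged through step 11)
step 11 is _XX_XXXXXX_X, still not uniform _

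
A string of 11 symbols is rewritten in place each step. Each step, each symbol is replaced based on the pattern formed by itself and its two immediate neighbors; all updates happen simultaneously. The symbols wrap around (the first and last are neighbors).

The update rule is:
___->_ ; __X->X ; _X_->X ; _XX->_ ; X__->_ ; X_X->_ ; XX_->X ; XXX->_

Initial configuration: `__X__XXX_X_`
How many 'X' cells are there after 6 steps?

step 1: _XX_X__X_X_
step 2: X_X_X_XX_X_
step 3: X_X_X__X_X_
step 4: X_X_X_XX_X_  (repeats step 2; period 2)
step 6: X_X_X_XX_X_
count of X: 6

6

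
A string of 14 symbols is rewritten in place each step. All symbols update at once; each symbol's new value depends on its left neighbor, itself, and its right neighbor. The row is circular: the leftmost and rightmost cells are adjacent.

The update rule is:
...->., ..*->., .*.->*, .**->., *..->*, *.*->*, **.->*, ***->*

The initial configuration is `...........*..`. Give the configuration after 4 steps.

...........**.
............**
*............*
**............

**............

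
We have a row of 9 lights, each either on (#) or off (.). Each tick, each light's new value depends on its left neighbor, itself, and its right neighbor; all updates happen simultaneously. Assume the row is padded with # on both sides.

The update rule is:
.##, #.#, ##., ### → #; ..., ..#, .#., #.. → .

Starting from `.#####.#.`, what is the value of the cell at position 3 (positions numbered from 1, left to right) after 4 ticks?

#

#######.#
#########
#########  (fixed point — unchanged through tick 4)
position 3 holds #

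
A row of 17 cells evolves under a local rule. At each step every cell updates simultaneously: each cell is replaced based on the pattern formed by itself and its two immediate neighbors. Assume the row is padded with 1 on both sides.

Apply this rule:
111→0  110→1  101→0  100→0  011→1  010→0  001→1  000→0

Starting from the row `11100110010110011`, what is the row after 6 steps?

00000011100011010

00101110100110110
01001010001110110
00010000011010110
00100000111000110
01000001101001110
00000011100011010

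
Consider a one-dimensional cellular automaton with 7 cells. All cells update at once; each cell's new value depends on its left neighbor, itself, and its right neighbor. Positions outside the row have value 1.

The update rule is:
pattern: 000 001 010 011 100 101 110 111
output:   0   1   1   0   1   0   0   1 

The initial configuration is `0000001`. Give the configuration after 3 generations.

0111000

1000010
0100110
0111000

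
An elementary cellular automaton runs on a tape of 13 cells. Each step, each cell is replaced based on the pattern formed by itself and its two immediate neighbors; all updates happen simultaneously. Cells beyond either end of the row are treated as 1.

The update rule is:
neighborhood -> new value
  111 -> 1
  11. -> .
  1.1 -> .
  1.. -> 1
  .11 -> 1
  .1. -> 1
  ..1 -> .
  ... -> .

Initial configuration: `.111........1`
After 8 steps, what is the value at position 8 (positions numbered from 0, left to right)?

1

step 1: .11.1.......1
step 2: .1..11......1
step 3: .11.1.1.....1
step 4: .1..1.11....1
step 5: .11.1.1.1...1
step 6: .1..1.1.11..1
step 7: .11.1.1.1.1.1
step 8: .1..1.1.1.1.1
position 8 holds 1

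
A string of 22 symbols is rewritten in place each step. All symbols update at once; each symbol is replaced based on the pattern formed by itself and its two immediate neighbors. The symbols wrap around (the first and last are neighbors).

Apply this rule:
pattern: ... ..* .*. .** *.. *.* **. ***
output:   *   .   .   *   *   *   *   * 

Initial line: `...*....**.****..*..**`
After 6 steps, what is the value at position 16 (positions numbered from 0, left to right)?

*

**..***.********..*.**
***.*************..***
******************.***
**********************
**********************  (fixed point — unchanged through step 6)
position 16 holds *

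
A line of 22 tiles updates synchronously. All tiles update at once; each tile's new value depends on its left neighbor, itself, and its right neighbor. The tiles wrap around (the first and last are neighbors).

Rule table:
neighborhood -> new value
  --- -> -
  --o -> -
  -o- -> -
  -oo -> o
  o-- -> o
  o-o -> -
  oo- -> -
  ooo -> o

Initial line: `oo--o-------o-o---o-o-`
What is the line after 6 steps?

-------o--o---------o-

o-o--o---------o------
---o--o---------o-----
----o--o---------o----
-----o--o---------o---
------o--o---------o--
-------o--o---------o-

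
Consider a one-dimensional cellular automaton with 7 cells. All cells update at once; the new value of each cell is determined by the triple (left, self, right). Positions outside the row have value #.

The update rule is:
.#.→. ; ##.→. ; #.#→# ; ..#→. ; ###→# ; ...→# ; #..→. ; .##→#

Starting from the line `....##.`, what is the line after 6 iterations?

.######

.##.#.#
##.#.##
#.#.###
.#.####
#.#####
.######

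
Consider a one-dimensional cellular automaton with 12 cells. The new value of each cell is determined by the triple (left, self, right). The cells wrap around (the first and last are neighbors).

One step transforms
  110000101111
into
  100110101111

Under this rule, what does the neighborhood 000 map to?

At position 3 the neighborhood is 000; the next row has 1 there.

1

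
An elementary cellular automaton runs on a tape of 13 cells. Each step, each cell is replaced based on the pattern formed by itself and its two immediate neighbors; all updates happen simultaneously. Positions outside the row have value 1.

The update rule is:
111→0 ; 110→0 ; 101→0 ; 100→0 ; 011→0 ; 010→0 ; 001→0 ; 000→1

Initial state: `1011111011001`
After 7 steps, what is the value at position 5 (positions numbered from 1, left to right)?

step 1: 0000000000000
step 2: 0111111111110
step 3: 0000000000000  (repeats step 1; period 2)
step 7: 0000000000000
position 5 holds 0

0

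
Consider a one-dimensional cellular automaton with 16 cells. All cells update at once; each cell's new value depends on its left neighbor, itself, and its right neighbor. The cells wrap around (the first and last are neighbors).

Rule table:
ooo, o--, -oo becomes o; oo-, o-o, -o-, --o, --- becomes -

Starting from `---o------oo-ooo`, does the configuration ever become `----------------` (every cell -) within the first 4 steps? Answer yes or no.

step 1: o---o-----o--oo-
step 2: -o---o-----o-o--
step 3: --o---o-------o-
step 4: ---o---o-------o
step 4 is ---o---o-------o, still not uniform -

no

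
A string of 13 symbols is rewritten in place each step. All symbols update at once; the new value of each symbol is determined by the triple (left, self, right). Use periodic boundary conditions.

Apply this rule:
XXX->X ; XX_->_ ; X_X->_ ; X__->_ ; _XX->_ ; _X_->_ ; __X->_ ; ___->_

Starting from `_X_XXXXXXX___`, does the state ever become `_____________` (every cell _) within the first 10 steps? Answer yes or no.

step 1: ____XXXXX____
step 2: _____XXX_____
step 3: ______X______
step 4: _____________
all cells are _ at step 4

yes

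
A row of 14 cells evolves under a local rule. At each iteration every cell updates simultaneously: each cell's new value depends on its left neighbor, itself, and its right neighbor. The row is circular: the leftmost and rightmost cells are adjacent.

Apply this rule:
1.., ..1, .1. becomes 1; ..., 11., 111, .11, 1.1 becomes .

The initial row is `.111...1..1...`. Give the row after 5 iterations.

...1...1.1...1

1...1.111111..
11.11.......11
.....1.....1..
....111...111.
...1...1.1...1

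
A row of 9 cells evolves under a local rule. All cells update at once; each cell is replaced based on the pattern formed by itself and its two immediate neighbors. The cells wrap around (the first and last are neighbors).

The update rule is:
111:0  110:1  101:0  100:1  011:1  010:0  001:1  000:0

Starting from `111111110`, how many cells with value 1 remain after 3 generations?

4

generation 1: 100000010
generation 2: 010000100
generation 3: 101001010
count of 1: 4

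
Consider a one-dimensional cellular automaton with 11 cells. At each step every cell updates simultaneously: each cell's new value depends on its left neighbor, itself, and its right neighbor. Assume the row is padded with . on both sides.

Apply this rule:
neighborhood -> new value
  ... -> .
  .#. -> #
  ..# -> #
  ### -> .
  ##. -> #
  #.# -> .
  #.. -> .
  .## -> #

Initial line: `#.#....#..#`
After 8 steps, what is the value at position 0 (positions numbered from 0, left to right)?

#

#.#...##.##
#.#..###.##
#.#.##.#.##
#.#.##.#.##  (fixed point — unchanged through step 8)
position 0 holds #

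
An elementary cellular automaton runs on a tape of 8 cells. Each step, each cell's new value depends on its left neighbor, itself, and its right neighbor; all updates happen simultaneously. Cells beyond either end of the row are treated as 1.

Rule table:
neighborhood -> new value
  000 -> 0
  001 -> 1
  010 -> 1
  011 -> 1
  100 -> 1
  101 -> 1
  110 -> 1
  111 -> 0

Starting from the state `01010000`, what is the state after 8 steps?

01110000

11111001
00001111
10011000
11111101
00000111
10001100
11011111
01110000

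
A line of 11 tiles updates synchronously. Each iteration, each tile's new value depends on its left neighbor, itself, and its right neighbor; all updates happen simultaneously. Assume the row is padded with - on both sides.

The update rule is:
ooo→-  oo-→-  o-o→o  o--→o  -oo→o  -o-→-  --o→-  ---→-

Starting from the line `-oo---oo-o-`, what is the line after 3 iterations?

---o-o--o-o

-o-o--o-o-o
--o-o--o-o-
---o-o--o-o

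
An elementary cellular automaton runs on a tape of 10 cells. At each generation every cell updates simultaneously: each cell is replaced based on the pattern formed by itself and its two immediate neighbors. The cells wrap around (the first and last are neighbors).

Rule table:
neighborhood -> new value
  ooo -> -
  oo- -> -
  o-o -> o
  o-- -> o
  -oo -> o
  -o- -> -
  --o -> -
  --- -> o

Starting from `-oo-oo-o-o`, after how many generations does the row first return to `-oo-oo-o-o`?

oo-oo-o-o-
o-oo-o-o-o
-oo-o-o-oo
oo-o-o-oo-
o-o-o-oo-o
-o-o-oo-oo
o-o-oo-oo-
-o-oo-oo-o
o-oo-oo-o-
-oo-oo-o-o

10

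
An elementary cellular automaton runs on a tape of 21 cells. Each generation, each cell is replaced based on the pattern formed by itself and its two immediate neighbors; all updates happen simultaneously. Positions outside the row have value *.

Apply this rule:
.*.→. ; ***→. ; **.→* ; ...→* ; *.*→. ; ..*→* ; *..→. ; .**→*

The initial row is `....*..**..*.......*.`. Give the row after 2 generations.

.*.*.**.*...**....*.*

.***..***.*..******..
.*.*.**.*...**....*.*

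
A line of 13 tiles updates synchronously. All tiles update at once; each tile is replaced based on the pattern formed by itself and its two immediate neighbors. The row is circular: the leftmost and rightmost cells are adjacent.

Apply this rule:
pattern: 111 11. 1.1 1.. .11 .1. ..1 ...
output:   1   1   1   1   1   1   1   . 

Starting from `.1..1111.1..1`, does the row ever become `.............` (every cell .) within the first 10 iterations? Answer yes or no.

1111111111111
1111111111111  (fixed point — unchanged through iteration 10)
iteration 10 is 1111111111111, still not uniform .

no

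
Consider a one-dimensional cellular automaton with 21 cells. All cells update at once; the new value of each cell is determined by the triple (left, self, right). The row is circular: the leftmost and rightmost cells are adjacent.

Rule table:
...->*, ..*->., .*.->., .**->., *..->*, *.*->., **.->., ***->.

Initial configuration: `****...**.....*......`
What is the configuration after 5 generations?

..**...****..*****...

....**...****..*****.
***...**.....*......*
...**...****..*****..
**...**.....*......**
..**...****..*****...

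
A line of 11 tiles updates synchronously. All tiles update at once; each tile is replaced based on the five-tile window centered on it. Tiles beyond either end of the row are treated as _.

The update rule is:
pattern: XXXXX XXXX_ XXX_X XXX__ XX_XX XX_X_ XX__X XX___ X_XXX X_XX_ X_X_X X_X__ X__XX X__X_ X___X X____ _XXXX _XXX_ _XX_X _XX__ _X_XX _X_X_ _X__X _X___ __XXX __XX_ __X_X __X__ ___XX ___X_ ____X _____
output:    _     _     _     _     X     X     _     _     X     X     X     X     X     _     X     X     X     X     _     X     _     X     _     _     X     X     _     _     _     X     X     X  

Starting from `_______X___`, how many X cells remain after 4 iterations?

XXXXXXX__XX
XX______XXX
XX_XXXX_XX_
X_XXX__XXX_
count of X: 7

7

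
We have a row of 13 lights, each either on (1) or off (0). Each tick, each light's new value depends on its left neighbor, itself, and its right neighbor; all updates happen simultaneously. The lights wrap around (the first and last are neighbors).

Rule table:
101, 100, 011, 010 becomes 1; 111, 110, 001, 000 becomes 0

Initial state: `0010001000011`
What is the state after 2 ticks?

1011001100010
1110101010011

1110101010011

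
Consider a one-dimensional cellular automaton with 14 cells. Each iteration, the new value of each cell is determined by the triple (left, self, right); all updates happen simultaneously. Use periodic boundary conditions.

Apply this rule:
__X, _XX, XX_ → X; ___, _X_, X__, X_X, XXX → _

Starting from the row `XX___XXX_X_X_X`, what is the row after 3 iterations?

iteration 1: _X__XX_X_____X
iteration 2: ___XXX______X_
iteration 3: __XX_X_____X__

__XX_X_____X__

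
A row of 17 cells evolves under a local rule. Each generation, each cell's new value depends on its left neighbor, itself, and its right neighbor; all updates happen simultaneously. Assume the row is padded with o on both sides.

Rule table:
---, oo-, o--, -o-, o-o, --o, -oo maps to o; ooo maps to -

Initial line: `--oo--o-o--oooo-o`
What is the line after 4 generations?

-----------oooo--

oooooooooooo--ooo
-----------oooo--
oooooooooooo--ooo  (repeats generation 1; period 2)
generation 4: -----------oooo--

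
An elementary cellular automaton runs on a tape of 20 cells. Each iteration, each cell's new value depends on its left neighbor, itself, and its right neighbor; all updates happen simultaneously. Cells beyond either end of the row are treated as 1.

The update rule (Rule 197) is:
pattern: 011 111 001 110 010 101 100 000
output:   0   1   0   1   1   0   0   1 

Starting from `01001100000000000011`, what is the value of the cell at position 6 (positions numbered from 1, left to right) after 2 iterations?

01000101111111111001
01010100111111111000
position 6 holds 1

1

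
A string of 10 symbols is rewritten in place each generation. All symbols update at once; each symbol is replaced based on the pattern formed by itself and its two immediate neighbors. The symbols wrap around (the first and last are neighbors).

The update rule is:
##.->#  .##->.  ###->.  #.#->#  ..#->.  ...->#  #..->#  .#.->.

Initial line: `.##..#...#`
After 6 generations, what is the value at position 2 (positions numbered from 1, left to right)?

#

generation 1: #.##..##..
generation 2: .#.##..##.
generation 3: ..#.##..##
generation 4: #..#.##..#
generation 5: ##..#.##..
generation 6: .##..#.##.
position 2 holds #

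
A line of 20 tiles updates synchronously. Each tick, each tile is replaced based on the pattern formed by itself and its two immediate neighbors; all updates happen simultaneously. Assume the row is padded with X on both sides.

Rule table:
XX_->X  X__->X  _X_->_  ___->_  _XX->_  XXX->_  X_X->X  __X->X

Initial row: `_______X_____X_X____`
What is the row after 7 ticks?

tick 1: X_____X_X___X_X_X__X
tick 2: XX___X_X_X_X_X_X_XX_
tick 3: _XX_X_X_X_X_X_X_X_XX
tick 4: X_XX_X_X_X_X_X_X_X__
tick 5: XX_XX_X_X_X_X_X_X_XX
tick 6: _XX_XX_X_X_X_X_X_X__
tick 7: X_XX_XX_X_X_X_X_X_XX

X_XX_XX_X_X_X_X_X_XX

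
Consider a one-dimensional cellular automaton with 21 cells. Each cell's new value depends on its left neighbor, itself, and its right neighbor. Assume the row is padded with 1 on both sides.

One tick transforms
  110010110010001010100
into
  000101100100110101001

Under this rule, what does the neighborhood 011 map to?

1

At position 6 the neighborhood is 011; the next row has 1 there.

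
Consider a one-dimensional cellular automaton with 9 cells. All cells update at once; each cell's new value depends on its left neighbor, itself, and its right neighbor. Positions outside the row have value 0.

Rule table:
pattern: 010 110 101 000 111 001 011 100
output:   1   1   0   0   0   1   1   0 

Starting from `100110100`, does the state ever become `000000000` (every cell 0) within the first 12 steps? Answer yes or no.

step 1: 101110100
step 2: 101010100
step 3: 101010100  (fixed point — unchanged through step 12)
step 12 is 101010100, still not uniform 0

no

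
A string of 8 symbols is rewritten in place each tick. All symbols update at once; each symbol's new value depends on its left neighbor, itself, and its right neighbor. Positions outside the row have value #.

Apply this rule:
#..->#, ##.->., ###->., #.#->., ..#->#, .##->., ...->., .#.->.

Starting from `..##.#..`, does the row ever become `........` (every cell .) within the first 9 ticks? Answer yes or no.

yes

##....##
..#..#..
##.##.##
........
all cells are . at tick 4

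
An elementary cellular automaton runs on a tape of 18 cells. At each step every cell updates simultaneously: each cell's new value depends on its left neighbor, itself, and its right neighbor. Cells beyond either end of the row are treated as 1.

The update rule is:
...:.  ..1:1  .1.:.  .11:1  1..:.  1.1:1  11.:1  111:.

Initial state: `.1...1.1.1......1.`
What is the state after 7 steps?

1...1.1.1......1.1
1..1.1.1......1.11
1.1.1.1......1.11.
11.1.1......1.1111
.11.1......1.11...
1111......1.111..1
...1.....1.11.1.11

...1.....1.11.1.11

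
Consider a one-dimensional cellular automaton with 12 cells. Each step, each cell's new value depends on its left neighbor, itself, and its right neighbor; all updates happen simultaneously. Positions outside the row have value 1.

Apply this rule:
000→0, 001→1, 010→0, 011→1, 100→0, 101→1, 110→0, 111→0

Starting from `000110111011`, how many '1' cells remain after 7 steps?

6

001101100110
011011001101
110110011011
001100110110
011001101101
110011011011
000110110110
count of 1: 6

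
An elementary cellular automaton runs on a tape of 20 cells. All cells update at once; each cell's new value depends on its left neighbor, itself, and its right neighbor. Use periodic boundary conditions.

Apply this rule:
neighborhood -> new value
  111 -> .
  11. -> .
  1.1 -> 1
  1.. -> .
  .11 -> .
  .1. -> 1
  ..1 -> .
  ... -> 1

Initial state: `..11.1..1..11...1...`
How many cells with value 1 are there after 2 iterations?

iteration 1: 1...11..1.....1.1.11
iteration 2: ..1.....1.111.1111..
count of 1: 9

9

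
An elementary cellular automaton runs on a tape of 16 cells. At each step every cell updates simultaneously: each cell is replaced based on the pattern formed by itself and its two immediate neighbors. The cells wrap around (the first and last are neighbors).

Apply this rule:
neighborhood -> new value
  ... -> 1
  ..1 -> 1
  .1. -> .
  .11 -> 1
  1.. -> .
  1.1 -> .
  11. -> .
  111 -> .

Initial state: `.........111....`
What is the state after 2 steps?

1111111111...111
...........111..

...........111..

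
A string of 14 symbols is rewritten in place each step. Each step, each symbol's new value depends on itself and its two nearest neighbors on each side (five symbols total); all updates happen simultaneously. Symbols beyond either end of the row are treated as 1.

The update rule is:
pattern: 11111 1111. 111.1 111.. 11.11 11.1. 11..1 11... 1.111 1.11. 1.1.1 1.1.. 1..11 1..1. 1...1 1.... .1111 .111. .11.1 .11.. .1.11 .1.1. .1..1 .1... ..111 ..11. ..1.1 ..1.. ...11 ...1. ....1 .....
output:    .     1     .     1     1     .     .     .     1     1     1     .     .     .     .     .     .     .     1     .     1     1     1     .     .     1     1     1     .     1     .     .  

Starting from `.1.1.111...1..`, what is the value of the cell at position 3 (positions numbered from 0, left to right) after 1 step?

step 1: .11111.1..111.
position 3 holds 1

1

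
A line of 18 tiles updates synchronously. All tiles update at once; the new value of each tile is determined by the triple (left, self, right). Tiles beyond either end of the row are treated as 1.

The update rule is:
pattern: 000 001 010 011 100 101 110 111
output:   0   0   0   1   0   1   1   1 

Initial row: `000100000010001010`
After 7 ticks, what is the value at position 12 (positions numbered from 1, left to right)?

0

000000000000000101
000000000000000011
000000000000000011  (fixed point — unchanged through tick 7)
position 12 holds 0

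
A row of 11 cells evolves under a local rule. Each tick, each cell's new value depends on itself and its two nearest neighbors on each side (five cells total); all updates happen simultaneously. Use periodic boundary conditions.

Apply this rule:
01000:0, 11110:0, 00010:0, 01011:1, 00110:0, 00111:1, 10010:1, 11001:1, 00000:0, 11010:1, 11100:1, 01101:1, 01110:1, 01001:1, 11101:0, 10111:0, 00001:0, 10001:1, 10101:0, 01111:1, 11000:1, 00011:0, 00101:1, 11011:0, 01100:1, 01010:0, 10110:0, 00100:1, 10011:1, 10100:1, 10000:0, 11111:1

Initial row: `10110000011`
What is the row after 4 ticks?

11000011101

00011000011
11001100001
11110110001
11000011101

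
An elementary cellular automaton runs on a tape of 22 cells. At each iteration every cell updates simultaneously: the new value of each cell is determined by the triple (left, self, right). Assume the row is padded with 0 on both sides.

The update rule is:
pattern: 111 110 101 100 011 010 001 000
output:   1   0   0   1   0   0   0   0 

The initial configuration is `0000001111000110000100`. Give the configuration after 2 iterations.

0000000000010000100001

0000000110100001000010
0000000000010000100001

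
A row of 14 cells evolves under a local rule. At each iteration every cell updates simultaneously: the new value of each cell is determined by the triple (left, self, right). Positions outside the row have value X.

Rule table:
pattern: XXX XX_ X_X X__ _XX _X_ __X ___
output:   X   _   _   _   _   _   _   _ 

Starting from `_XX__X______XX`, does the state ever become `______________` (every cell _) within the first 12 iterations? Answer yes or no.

yes

_____________X
______________
all cells are _ at iteration 2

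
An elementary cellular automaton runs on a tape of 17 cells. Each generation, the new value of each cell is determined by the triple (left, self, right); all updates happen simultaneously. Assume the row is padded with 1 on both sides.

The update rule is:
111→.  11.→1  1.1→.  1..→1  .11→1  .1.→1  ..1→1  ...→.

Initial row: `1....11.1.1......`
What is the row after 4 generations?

.1111.1.1.1.1..1.

11..111.1.11....1
.1111.1.1.111..11
.1..1.1.1.1.1111.
.1111.1.1.1.1..1.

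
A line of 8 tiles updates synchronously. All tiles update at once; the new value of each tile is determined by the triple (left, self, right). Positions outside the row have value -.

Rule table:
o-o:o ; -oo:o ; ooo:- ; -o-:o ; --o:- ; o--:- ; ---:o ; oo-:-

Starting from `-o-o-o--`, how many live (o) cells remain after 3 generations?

4

-ooooo-o
-o----oo
-o-oo-o-
count of o: 4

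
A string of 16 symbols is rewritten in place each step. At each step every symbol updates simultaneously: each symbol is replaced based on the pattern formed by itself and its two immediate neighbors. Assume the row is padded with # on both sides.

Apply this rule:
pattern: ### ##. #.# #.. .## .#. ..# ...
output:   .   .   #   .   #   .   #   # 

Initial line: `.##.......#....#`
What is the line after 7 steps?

##...###..#####.

##..######..####
...##......##...
.###..######..##
##...##......##.
...###..######.#
.###...##.....##
##...###..#####.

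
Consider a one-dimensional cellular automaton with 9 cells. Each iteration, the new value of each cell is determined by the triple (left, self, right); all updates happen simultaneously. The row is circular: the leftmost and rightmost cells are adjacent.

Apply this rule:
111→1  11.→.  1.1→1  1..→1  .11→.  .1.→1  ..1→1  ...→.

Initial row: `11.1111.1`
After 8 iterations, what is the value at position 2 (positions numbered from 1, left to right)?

1

1.1.11.1.
1111..111
111.11.11
11.1..1.1
1.111111.
11.1111.1  (repeats iteration 0; period 6)
iteration 8: 1111..111
position 2 holds 1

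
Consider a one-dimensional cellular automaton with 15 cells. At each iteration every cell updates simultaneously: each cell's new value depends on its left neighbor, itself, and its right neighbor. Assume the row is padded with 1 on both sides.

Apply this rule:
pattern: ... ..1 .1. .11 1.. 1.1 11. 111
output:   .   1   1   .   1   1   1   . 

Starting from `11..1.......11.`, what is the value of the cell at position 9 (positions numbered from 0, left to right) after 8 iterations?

.11111.....1.11
1....11...111..
11..1.11.1..111
.11111.11111...
1....11....11.1
11..1.11..1.11.
.11111.11111.11
1....11....11..
position 9 holds .

.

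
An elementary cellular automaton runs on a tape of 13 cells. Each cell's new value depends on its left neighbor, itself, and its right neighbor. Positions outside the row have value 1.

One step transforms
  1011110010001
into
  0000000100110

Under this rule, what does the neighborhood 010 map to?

0

At position 8 the neighborhood is 010; the next row has 0 there.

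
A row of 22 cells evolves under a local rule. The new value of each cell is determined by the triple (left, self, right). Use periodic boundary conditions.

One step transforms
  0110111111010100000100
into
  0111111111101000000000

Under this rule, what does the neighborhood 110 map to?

At position 2 the neighborhood is 110; the next row has 1 there.

1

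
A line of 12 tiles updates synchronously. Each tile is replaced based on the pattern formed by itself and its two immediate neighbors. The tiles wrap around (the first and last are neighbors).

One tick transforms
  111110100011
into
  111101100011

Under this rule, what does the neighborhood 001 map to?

0

At position 9 the neighborhood is 001; the next row has 0 there.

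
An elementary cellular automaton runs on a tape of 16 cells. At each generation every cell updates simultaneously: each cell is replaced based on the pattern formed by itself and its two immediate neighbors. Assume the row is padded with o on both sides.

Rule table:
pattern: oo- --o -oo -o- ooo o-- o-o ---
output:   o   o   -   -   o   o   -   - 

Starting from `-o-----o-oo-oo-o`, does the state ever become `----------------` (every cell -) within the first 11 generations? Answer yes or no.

no

--o---o---o--o--
oo-o-o-o-o-oo-oo
oo----------o--o
ooo--------o-oo-
oooo------o---o-
ooooo----o-o-o--
oooooo--o-----oo
oooooooo-o---o-o
oooooooo--o-o---
oooooooooo---o-o
ooooooooooo-o---
generation 11 is ooooooooooo-o---, still not uniform -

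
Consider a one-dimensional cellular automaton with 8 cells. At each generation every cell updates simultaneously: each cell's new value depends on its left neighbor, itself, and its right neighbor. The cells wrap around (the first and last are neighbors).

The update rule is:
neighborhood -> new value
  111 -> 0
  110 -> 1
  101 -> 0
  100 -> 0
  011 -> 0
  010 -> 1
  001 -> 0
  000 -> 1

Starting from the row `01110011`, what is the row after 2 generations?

01010101

00010001
01010101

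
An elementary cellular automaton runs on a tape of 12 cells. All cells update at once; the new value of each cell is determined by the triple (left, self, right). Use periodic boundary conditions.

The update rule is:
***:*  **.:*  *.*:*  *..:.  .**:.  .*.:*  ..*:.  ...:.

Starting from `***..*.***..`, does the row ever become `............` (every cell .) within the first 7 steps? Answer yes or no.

no

step 1: .**..**.**..
step 2: ..*...**.*..
step 3: ..*....***..
step 4: ..*.....**..
step 5: ..*......*..
step 6: ..*......*..  (fixed point — unchanged through step 7)
step 7 is ..*......*.., still not uniform .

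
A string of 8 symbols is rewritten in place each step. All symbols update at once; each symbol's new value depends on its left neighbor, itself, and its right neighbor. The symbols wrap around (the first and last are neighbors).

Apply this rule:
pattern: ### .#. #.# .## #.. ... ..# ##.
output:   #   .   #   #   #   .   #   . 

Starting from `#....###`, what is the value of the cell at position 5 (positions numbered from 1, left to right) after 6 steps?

step 1: .#..####
step 2: #.#####.
step 3: .#####.#
step 4: #####.#.
step 5: ####.#.#
step 6: ###.#.##
position 5 holds #

#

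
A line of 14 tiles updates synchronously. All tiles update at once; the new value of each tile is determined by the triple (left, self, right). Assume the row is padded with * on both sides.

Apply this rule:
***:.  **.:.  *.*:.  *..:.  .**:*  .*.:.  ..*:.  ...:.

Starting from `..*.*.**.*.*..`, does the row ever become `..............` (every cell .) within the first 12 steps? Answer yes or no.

yes

......*.......
..............
all cells are . at step 2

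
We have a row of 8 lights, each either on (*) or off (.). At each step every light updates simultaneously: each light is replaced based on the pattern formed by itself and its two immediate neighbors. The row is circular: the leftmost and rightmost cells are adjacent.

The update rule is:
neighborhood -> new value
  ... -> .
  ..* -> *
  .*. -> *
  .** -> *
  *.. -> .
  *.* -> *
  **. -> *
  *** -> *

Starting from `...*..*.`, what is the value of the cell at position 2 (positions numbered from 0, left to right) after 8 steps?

..**.**.
.******.
*******.
********
********  (fixed point — unchanged through step 8)
position 2 holds *

*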